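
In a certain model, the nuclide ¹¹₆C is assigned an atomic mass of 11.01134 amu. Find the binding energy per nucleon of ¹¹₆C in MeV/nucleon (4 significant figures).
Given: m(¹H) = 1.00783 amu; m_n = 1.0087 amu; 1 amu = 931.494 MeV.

6.702 MeV/nucleon

Σm = 6·m(¹H) + 5·m_n = 6.04698 + 5.0435 = 11.09048 amu
Mass defect Δm = 11.09048 − 11.01134 = 0.07914 amu
Binding energy = Δm·c² = 0.07914 × 931.494 MeV/amu = 73.7184 MeV
BE/A = 73.7184 MeV / 11 = 6.702 MeV/nucleon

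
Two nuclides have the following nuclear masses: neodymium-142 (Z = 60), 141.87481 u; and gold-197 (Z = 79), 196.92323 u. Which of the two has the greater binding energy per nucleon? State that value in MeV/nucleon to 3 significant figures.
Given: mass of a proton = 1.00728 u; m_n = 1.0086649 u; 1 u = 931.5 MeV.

neodymium-142; 8.35 MeV/nucleon

neodymium-142: Σm = 60(1.00728) + 82(1.0086649) = 143.1473218 u; Δm = 1.2725118 u; E_B = 1185.3 MeV; E_B/A = 8.347 MeV
gold-197: Σm = 79(1.00728) + 118(1.0086649) = 198.5975782 u; Δm = 1.6743482 u; E_B = 1559.7 MeV; E_B/A = 7.917 MeV
neodymium-142 has the higher binding energy per nucleon, so it is the more tightly bound nucleus.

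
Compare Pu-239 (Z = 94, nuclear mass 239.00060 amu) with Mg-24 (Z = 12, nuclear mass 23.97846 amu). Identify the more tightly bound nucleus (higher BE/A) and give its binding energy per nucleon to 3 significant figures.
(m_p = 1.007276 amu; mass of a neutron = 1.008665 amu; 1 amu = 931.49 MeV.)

Pu-239: Σm = 94(1.007276) + 145(1.008665) = 240.940369 amu; Δm = 1.939769 amu; E_B = 1806.9 MeV; E_B/A = 7.560 MeV
Mg-24: Σm = 12(1.007276) + 12(1.008665) = 24.191292 amu; Δm = 0.212832 amu; E_B = 198.25 MeV; E_B/A = 8.260 MeV
Mg-24 has the higher binding energy per nucleon, so it is the more tightly bound nucleus.

Mg-24; 8.26 MeV/nucleon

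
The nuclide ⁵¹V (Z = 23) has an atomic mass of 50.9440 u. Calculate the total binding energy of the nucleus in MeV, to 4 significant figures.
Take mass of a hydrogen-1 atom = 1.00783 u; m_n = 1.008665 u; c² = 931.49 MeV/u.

445.9 MeV

Z = 23, so N = A − Z = 51 − 23 = 28.
Mass of separated nucleons = 23(1.00783) + 28(1.008665) = 23.18009 + 28.242620 = 51.422710 u
The mass defect is 51.422710 − 50.9440 = 0.478710 u.
Converting to energy: 0.478710 u × 931.49 MeV/u = 445.914 MeV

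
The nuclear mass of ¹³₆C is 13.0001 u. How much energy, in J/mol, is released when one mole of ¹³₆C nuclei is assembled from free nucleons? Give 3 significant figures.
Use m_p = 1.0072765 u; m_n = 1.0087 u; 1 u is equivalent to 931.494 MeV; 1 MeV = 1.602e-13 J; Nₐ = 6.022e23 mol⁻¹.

With 6 protons and 7 neutrons (A = 13):
Mass of separated nucleons = 6(1.0072765) + 7(1.0087) = 6.0436590 + 7.0609 = 13.1045590 u
Δm = 13.1045590 − 13.0001 = 0.1044590 u
Converting to energy: 0.1044590 u × 931.494 MeV/u = 97.3029 MeV
Per nucleus in joules: 97.3029 MeV × 1.602e-13 J/MeV = 1.5588e-11 J
Per mole: 1.5588e-11 J × 6.022e23 mol⁻¹ = 9.3871e+12 J/mol

9.39e+12 J/mol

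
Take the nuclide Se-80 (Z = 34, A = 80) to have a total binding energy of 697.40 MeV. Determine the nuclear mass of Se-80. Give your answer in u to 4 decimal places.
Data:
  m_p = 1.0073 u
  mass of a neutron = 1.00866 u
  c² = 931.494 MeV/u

Mass defect = 697.40 MeV / (931.494 MeV/u) = 0.748690 u
Constituent mass = 34(1.0073) + 46(1.00866) = 80.64656 u
Nuclear mass = 80.64656 − 0.748690 = 79.897870 u ≈ 79.8979 u (to 4 decimal places)

79.8979 u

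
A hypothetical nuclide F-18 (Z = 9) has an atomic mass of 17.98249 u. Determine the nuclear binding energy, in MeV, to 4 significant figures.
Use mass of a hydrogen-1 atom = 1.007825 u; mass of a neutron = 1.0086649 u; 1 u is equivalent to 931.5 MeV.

154.6 MeV

Z = 9, so N = A − Z = 18 − 9 = 9.
Mass of separated nucleons = 9(1.007825) + 9(1.0086649) = 9.070425 + 9.0779841 = 18.1484091 u
Mass defect Δm = 18.1484091 − 17.98249 = 0.1659191 u
E_B = 0.1659191 × 931.5 = 154.554 MeV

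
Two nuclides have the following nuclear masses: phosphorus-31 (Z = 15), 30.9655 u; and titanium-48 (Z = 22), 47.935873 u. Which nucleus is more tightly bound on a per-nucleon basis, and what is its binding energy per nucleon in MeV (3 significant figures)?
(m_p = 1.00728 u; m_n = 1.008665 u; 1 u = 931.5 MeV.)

phosphorus-31: Σm = 15(1.00728) + 16(1.008665) = 31.247840 u; Δm = 0.282340 u; E_B = 263.00 MeV; E_B/A = 8.484 MeV
titanium-48: Σm = 22(1.00728) + 26(1.008665) = 48.385450 u; Δm = 0.449577 u; E_B = 418.78 MeV; E_B/A = 8.7246 MeV
titanium-48 has the higher binding energy per nucleon, so it is the more tightly bound nucleus.

titanium-48; 8.72 MeV/nucleon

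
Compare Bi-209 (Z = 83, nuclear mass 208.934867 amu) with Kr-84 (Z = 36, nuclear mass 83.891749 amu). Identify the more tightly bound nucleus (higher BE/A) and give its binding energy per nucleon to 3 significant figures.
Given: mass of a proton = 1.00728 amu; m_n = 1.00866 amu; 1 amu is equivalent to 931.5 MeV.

Kr-84; 8.72 MeV/nucleon

Bi-209: Σm = 83(1.00728) + 126(1.00866) = 210.69540 amu; Δm = 1.760533 amu; E_B = 1639.94 MeV; E_B/A = 7.847 MeV
Kr-84: Σm = 36(1.00728) + 48(1.00866) = 84.67776 amu; Δm = 0.786011 amu; E_B = 732.17 MeV; E_B/A = 8.716 MeV
Kr-84 has the higher binding energy per nucleon, so it is the more tightly bound nucleus.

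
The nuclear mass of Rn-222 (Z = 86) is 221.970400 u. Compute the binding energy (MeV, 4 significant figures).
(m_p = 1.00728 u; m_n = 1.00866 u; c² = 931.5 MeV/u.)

The nucleus contains 86 protons and 222 − 86 = 136 neutrons.
Mass of separated nucleons = 86(1.00728) + 136(1.00866) = 86.62608 + 137.17776 = 223.80384 u
Mass defect Δm = 223.80384 − 221.970400 = 1.833440 u
Binding energy = Δm·c² = 1.833440 × 931.5 MeV/u = 1707.85 MeV

1708 MeV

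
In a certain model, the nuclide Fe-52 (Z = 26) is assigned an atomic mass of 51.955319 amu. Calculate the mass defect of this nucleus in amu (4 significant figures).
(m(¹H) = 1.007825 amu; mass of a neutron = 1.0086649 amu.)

Total constituent mass: 26 × 1.007825 + 26 × 1.0086649 = 52.4287374 amu
Δm = 52.4287374 − 51.955319 = 0.4734184 amu

0.4734 amu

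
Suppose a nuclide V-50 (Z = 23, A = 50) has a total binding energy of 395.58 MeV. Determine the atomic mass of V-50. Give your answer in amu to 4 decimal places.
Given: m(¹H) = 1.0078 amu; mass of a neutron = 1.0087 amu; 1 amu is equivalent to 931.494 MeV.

49.9896 amu

Mass defect = 395.58 MeV / (931.494 MeV/amu) = 0.424673 amu
Constituent mass = 23(1.0078) + 27(1.0087) = 50.4143 amu
Atomic mass = 50.4143 − 0.424673 = 49.989627 amu ≈ 49.9896 amu (to 4 decimal places)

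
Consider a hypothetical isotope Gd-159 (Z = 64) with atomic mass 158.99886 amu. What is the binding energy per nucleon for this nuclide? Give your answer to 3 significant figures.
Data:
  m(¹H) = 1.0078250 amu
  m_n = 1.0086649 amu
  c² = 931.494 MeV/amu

The nucleus contains 64 protons and 159 − 64 = 95 neutrons.
Σm = 64·m(¹H) + 95·m_n = 64.5008000 + 95.8231655 = 160.3239655 amu
Mass defect Δm = 160.3239655 − 158.99886 = 1.3251055 amu
E_B = 1.3251055 × 931.494 = 1234.33 MeV
Per nucleon: 1234.33 / 159 = 7.763 MeV

7.76 MeV/nucleon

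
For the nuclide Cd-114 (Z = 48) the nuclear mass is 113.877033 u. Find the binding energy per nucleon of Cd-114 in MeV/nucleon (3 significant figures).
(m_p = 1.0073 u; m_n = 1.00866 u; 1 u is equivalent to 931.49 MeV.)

8.54 MeV/nucleon

Mass of separated nucleons = 48(1.0073) + 66(1.00866) = 48.3504 + 66.57156 = 114.92196 u
Δm = 114.92196 − 113.877033 = 1.044927 u
E_B = 1.044927 × 931.49 = 973.339 MeV
BE/A = 973.339 MeV / 114 = 8.538 MeV/nucleon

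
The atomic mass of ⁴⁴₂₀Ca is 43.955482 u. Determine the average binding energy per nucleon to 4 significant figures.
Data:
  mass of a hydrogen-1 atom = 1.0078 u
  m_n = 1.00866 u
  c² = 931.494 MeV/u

The nucleus contains 20 protons and 44 − 20 = 24 neutrons.
Σm = 20·m(¹H) + 24·m_n = 20.1560 + 24.20784 = 44.36384 u
Mass defect Δm = 44.36384 − 43.955482 = 0.408358 u
Binding energy = Δm·c² = 0.408358 × 931.494 MeV/u = 380.383 MeV
Per nucleon: 380.383 / 44 = 8.645 MeV

8.645 MeV/nucleon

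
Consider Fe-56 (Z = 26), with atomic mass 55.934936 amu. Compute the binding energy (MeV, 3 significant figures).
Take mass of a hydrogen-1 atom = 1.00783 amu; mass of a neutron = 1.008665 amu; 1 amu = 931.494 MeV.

492 MeV

With 26 protons and 30 neutrons (A = 56):
Total constituent mass: 26 × 1.00783 + 30 × 1.008665 = 56.463530 amu
Mass defect Δm = 56.463530 − 55.934936 = 0.528594 amu
Binding energy = Δm·c² = 0.528594 × 931.494 MeV/amu = 492.382 MeV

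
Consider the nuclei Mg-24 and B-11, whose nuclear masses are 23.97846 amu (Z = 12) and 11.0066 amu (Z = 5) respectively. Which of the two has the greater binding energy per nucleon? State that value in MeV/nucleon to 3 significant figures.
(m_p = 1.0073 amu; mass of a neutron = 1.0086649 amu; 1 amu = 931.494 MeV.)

Mg-24: Σm = 12(1.0073) + 12(1.0086649) = 24.1915788 amu; Δm = 0.2131188 amu; E_B = 198.52 MeV; E_B/A = 8.272 MeV
B-11: Σm = 5(1.0073) + 6(1.0086649) = 11.0884894 amu; Δm = 0.0818894 amu; E_B = 76.279 MeV; E_B/A = 6.934 MeV
Mg-24 has the higher binding energy per nucleon, so it is the more tightly bound nucleus.

Mg-24; 8.27 MeV/nucleon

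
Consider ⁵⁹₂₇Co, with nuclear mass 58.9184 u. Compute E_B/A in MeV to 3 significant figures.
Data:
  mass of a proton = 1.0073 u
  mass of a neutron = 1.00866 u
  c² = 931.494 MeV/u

Mass of separated nucleons = 27(1.0073) + 32(1.00866) = 27.1971 + 32.27712 = 59.47422 u
The mass defect is 59.47422 − 58.9184 = 0.55582 u.
E_B = 0.55582 × 931.494 = 517.743 MeV
Per nucleon: 517.743 / 59 = 8.775 MeV

8.78 MeV/nucleon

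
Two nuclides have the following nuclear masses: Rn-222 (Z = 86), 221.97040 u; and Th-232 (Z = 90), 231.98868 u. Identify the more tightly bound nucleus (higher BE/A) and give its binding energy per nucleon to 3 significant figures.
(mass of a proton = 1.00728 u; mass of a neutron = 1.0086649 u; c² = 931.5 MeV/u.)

Rn-222: Σm = 86(1.00728) + 136(1.0086649) = 223.8045064 u; Δm = 1.8341064 u; E_B = 1708.5 MeV; E_B/A = 7.696 MeV
Th-232: Σm = 90(1.00728) + 142(1.0086649) = 233.8856158 u; Δm = 1.8969358 u; E_B = 1767.0 MeV; E_B/A = 7.616 MeV
Rn-222 has the higher binding energy per nucleon, so it is the more tightly bound nucleus.

Rn-222; 7.70 MeV/nucleon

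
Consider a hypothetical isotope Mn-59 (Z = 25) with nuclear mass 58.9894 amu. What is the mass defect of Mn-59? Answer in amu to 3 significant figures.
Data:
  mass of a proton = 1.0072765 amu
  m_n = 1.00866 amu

0.487 amu

With 25 protons and 34 neutrons (A = 59):
Σm = 25·m_p + 34·m_n = 25.1819125 + 34.29444 = 59.4763525 amu
Δm = 59.4763525 − 58.9894 = 0.4869525 amu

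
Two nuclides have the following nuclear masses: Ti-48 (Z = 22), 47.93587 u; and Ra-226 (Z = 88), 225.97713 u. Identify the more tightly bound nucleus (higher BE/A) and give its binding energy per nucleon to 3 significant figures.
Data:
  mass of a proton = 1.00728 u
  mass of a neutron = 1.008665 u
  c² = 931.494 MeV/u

Ti-48: Σm = 22(1.00728) + 26(1.008665) = 48.385450 u; Δm = 0.449580 u; E_B = 418.78 MeV; E_B/A = 8.7246 MeV
Ra-226: Σm = 88(1.00728) + 138(1.008665) = 227.836410 u; Δm = 1.859280 u; E_B = 1731.9 MeV; E_B/A = 7.663 MeV
Ti-48 has the higher binding energy per nucleon, so it is the more tightly bound nucleus.

Ti-48; 8.72 MeV/nucleon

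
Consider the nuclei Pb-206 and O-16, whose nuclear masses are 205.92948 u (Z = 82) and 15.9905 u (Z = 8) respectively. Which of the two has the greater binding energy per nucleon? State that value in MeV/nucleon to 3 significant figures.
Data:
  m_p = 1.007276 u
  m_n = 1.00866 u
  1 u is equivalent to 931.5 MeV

Pb-206: Σm = 82(1.007276) + 124(1.00866) = 207.670472 u; Δm = 1.740992 u; E_B = 1621.7 MeV; E_B/A = 7.872 MeV
O-16: Σm = 8(1.007276) + 8(1.00866) = 16.127488 u; Δm = 0.136988 u; E_B = 127.60 MeV; E_B/A = 7.975 MeV
O-16 has the higher binding energy per nucleon, so it is the more tightly bound nucleus.

O-16; 7.98 MeV/nucleon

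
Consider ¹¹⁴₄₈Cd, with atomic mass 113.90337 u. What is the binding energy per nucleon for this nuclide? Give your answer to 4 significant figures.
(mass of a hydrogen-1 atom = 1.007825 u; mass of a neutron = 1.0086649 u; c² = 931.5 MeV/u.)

8.532 MeV/nucleon

Total constituent mass: 48 × 1.007825 + 66 × 1.0086649 = 114.9474834 u
The mass defect is 114.9474834 − 113.90337 = 1.0441134 u.
Binding energy = Δm·c² = 1.0441134 × 931.5 MeV/u = 972.592 MeV
Per nucleon: 972.592 / 114 = 8.532 MeV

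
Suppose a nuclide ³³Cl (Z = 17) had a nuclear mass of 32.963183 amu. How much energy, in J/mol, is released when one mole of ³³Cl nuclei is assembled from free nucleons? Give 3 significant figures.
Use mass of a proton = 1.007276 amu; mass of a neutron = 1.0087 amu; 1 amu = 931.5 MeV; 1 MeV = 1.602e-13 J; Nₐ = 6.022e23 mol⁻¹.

Σm = 17·m_p + 16·m_n = 17.123692 + 16.1392 = 33.262892 amu
Δm = 33.262892 − 32.963183 = 0.299709 amu
Binding energy = Δm·c² = 0.299709 × 931.5 MeV/amu = 279.179 MeV
Per nucleus in joules: 279.179 MeV × 1.602e-13 J/MeV = 4.4724e-11 J
Per mole: 4.4724e-11 J × 6.022e23 mol⁻¹ = 2.6933e+13 J/mol

2.69e+13 J/mol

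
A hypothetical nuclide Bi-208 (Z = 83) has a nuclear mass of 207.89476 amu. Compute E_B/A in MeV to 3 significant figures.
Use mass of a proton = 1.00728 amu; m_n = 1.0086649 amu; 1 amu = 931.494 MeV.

Z = 83, so N = A − Z = 208 − 83 = 125.
Σm = 83·m_p + 125·m_n = 83.60424 + 126.0831125 = 209.6873525 amu
Δm = 209.6873525 − 207.89476 = 1.7925925 amu
Binding energy = Δm·c² = 1.7925925 × 931.494 MeV/amu = 1669.79 MeV
BE/A = 1669.79 MeV / 208 = 8.028 MeV/nucleon

8.03 MeV/nucleon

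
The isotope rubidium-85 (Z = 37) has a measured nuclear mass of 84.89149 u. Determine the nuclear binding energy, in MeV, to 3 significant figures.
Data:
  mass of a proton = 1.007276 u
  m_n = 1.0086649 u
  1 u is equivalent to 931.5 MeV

Mass of separated nucleons = 37(1.007276) + 48(1.0086649) = 37.269212 + 48.4159152 = 85.6851272 u
The mass defect is 85.6851272 − 84.89149 = 0.7936372 u.
E_B = 0.7936372 × 931.5 = 739.273 MeV

739 MeV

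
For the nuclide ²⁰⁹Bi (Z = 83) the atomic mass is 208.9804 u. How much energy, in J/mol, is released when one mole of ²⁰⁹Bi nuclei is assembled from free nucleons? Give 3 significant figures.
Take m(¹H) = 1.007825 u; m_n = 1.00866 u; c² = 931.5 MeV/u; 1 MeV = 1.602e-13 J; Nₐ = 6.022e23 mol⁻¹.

Z = 83, so N = A − Z = 209 − 83 = 126.
Mass of separated nucleons = 83(1.007825) + 126(1.00866) = 83.649475 + 127.09116 = 210.740635 u
Δm = 210.740635 − 208.9804 = 1.760235 u
E_B = 1.760235 × 931.5 = 1639.66 MeV
Per nucleus in joules: 1639.66 MeV × 1.602e-13 J/MeV = 2.6267e-10 J
Per mole: 2.6267e-10 J × 6.022e23 mol⁻¹ = 1.5818e+14 J/mol

1.58e+14 J/mol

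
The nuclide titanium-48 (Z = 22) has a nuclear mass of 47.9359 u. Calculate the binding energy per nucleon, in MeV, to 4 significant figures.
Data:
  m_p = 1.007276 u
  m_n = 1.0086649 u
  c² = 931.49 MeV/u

Z = 22, so N = A − Z = 48 − 22 = 26.
Σm = 22·m_p + 26·m_n = 22.160072 + 26.2252874 = 48.3853594 u
Mass defect Δm = 48.3853594 − 47.9359 = 0.4494594 u
Converting to energy: 0.4494594 u × 931.49 MeV/u = 418.667 MeV
BE/A = 418.667 MeV / 48 = 8.722 MeV/nucleon

8.722 MeV/nucleon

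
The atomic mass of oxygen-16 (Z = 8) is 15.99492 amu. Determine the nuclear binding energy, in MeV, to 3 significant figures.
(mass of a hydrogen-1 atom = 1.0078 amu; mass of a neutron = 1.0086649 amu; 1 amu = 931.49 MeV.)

The nucleus contains 8 protons and 16 − 8 = 8 neutrons.
Mass of separated nucleons = 8(1.0078) + 8(1.0086649) = 8.0624 + 8.0693192 = 16.1317192 amu
The mass defect is 16.1317192 − 15.99492 = 0.1367992 amu.
Binding energy = Δm·c² = 0.1367992 × 931.49 MeV/amu = 127.427 MeV

127 MeV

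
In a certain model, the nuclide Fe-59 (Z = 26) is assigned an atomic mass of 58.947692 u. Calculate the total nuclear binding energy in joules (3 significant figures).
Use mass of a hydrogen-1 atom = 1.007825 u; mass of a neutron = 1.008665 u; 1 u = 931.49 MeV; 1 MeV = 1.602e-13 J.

Total constituent mass: 26 × 1.007825 + 33 × 1.008665 = 59.489395 u
Δm = 59.489395 − 58.947692 = 0.541703 u
E_B = 0.541703 × 931.49 = 504.591 MeV
In joules: 504.591 MeV × 1.602e-13 J/MeV = 8.0835e-11 J

8.08e-11 J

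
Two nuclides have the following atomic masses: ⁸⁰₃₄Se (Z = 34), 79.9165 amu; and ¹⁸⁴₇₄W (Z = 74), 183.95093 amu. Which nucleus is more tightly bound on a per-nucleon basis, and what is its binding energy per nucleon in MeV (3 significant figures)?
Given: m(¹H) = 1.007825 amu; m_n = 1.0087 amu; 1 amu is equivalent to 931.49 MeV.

⁸⁰₃₄Se: Σm = 34(1.007825) + 46(1.0087) = 80.666250 amu; Δm = 0.749750 amu; E_B = 698.38 MeV; E_B/A = 8.730 MeV
¹⁸⁴₇₄W: Σm = 74(1.007825) + 110(1.0087) = 185.536050 amu; Δm = 1.585120 amu; E_B = 1476.52 MeV; E_B/A = 8.0246 MeV
⁸⁰₃₄Se has the higher binding energy per nucleon, so it is the more tightly bound nucleus.

⁸⁰₃₄Se; 8.73 MeV/nucleon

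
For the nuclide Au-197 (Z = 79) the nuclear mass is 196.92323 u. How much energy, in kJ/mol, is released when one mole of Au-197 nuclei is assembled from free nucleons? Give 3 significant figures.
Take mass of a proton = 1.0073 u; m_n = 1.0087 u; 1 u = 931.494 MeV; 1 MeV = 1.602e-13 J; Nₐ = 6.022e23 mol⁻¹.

Z = 79, so N = A − Z = 197 − 79 = 118.
Total constituent mass: 79 × 1.0073 + 118 × 1.0087 = 198.6033 u
Mass defect Δm = 198.6033 − 196.92323 = 1.68007 u
Binding energy = Δm·c² = 1.68007 × 931.494 MeV/u = 1564.98 MeV
Per nucleus in joules: 1564.98 MeV × 1.602e-13 J/MeV = 2.5071e-10 J
Per mole: 2.5071e-10 J × 6.022e23 mol⁻¹ = 1.5098e+14 J/mol

1.51e+11 kJ/mol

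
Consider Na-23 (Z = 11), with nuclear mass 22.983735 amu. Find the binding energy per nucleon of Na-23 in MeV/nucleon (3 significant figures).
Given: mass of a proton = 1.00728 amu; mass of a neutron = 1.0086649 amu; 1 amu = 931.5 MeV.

8.11 MeV/nucleon

Σm = 11·m_p + 12·m_n = 11.08008 + 12.1039788 = 23.1840588 amu
Mass defect Δm = 23.1840588 − 22.983735 = 0.2003238 amu
Converting to energy: 0.2003238 amu × 931.5 MeV/amu = 186.602 MeV
BE/A = 186.602 MeV / 23 = 8.113 MeV/nucleon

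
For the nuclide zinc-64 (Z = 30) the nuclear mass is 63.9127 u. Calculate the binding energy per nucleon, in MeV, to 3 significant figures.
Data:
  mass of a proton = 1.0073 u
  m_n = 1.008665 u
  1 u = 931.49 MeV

The nucleus contains 30 protons and 64 − 30 = 34 neutrons.
Σm = 30·m_p + 34·m_n = 30.2190 + 34.294610 = 64.513610 u
Δm = 64.513610 − 63.9127 = 0.600910 u
Binding energy = Δm·c² = 0.600910 × 931.49 MeV/u = 559.742 MeV
Per nucleon: 559.742 / 64 = 8.746 MeV

8.75 MeV/nucleon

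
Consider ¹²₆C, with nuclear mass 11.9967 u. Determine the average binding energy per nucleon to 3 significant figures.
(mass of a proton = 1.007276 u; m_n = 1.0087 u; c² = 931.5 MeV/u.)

Mass of separated nucleons = 6(1.007276) + 6(1.0087) = 6.043656 + 6.0522 = 12.095856 u
The mass defect is 12.095856 − 11.9967 = 0.099156 u.
E_B = 0.099156 × 931.5 = 92.3638 MeV
Dividing by A = 12 gives 7.697 MeV per nucleon.

7.70 MeV/nucleon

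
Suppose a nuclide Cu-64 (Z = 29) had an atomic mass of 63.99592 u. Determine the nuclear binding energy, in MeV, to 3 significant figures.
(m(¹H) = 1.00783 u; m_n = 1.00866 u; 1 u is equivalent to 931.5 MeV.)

498 MeV

With 29 protons and 35 neutrons (A = 64):
Mass of separated nucleons = 29(1.00783) + 35(1.00866) = 29.22707 + 35.30310 = 64.53017 u
Δm = 64.53017 − 63.99592 = 0.53425 u
Binding energy = Δm·c² = 0.53425 × 931.5 MeV/u = 497.654 MeV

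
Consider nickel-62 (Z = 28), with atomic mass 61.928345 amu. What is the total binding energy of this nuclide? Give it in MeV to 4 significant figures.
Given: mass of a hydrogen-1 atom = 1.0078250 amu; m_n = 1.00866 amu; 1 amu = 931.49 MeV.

Z = 28, so N = A − Z = 62 − 28 = 34.
Σm = 28·m(¹H) + 34·m_n = 28.2191000 + 34.29444 = 62.5135400 amu
The mass defect is 62.5135400 − 61.928345 = 0.5851950 amu.
E_B = 0.5851950 × 931.49 = 545.103 MeV

545.1 MeV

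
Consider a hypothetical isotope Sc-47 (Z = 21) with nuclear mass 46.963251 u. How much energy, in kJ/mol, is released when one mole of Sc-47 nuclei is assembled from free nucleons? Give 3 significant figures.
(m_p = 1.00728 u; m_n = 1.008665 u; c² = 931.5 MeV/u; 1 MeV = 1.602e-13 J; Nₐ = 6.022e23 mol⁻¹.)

Σm = 21·m_p + 26·m_n = 21.15288 + 26.225290 = 47.378170 u
Δm = 47.378170 − 46.963251 = 0.414919 u
E_B = 0.414919 × 931.5 = 386.497 MeV
Per nucleus in joules: 386.497 MeV × 1.602e-13 J/MeV = 6.1917e-11 J
Per mole: 6.1917e-11 J × 6.022e23 mol⁻¹ = 3.7286e+13 J/mol

3.73e+10 kJ/mol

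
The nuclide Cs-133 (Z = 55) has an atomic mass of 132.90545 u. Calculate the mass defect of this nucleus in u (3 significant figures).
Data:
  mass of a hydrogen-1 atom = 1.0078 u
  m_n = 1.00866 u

Σm = 55·m(¹H) + 78·m_n = 55.4290 + 78.67548 = 134.10448 u
Mass defect Δm = 134.10448 − 132.90545 = 1.19903 u

1.20 u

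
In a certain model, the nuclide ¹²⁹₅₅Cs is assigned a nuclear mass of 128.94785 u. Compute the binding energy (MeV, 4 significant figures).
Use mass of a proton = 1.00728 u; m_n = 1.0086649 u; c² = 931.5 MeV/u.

1019 MeV

With 55 protons and 74 neutrons (A = 129):
Mass of separated nucleons = 55(1.00728) + 74(1.0086649) = 55.40040 + 74.6412026 = 130.0416026 u
The mass defect is 130.0416026 − 128.94785 = 1.0937526 u.
E_B = 1.0937526 × 931.5 = 1018.83 MeV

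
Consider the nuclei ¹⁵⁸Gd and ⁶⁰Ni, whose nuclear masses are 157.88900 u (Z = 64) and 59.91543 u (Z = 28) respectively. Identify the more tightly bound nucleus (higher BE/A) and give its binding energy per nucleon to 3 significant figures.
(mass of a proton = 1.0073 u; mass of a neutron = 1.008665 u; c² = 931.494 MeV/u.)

¹⁵⁸Gd: Σm = 64(1.0073) + 94(1.008665) = 159.281710 u; Δm = 1.392710 u; E_B = 1297.3 MeV; E_B/A = 8.211 MeV
⁶⁰Ni: Σm = 28(1.0073) + 32(1.008665) = 60.481680 u; Δm = 0.566250 u; E_B = 527.46 MeV; E_B/A = 8.791 MeV
⁶⁰Ni has the higher binding energy per nucleon, so it is the more tightly bound nucleus.

⁶⁰Ni; 8.79 MeV/nucleon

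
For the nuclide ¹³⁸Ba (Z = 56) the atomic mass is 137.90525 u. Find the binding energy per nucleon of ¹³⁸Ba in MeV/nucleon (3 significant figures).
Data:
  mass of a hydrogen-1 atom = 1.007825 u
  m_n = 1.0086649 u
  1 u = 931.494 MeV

The nucleus contains 56 protons and 138 − 56 = 82 neutrons.
Total constituent mass: 56 × 1.007825 + 82 × 1.0086649 = 139.1487218 u
The mass defect is 139.1487218 − 137.90525 = 1.2434718 u.
Converting to energy: 1.2434718 u × 931.494 MeV/u = 1158.29 MeV
BE/A = 1158.29 MeV / 138 = 8.393 MeV/nucleon

8.39 MeV/nucleon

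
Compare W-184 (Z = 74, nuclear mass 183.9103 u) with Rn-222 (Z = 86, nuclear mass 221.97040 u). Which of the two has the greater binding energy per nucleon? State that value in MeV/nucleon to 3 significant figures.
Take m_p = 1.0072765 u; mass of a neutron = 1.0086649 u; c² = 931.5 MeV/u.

W-184; 8.01 MeV/nucleon

W-184: Σm = 74(1.0072765) + 110(1.0086649) = 185.4916000 u; Δm = 1.5813000 u; E_B = 1473.0 MeV; E_B/A = 8.005 MeV
Rn-222: Σm = 86(1.0072765) + 136(1.0086649) = 223.8042054 u; Δm = 1.8338054 u; E_B = 1708.19 MeV; E_B/A = 7.6945 MeV
W-184 has the higher binding energy per nucleon, so it is the more tightly bound nucleus.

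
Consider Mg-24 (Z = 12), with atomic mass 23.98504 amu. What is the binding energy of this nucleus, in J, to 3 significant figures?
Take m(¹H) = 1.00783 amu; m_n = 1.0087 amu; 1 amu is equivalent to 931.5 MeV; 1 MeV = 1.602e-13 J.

The nucleus contains 12 protons and 24 − 12 = 12 neutrons.
Mass of separated nucleons = 12(1.00783) + 12(1.0087) = 12.09396 + 12.1044 = 24.19836 amu
Δm = 24.19836 − 23.98504 = 0.21332 amu
Converting to energy: 0.21332 amu × 931.5 MeV/amu = 198.708 MeV
In joules: 198.708 MeV × 1.602e-13 J/MeV = 3.1833e-11 J

3.18e-11 J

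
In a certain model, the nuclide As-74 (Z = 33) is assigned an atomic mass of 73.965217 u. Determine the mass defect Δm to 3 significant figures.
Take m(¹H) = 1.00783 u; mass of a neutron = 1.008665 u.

0.648 u

With 33 protons and 41 neutrons (A = 74):
Mass of separated nucleons = 33(1.00783) + 41(1.008665) = 33.25839 + 41.355265 = 74.613655 u
Δm = 74.613655 − 73.965217 = 0.648438 u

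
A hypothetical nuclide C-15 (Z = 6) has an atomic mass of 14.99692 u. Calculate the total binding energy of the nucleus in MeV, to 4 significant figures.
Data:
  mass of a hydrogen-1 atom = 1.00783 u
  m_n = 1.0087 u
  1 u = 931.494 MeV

119.6 MeV

Z = 6, so N = A − Z = 15 − 6 = 9.
Total constituent mass: 6 × 1.00783 + 9 × 1.0087 = 15.12528 u
Δm = 15.12528 − 14.99692 = 0.12836 u
Converting to energy: 0.12836 u × 931.494 MeV/u = 119.567 MeV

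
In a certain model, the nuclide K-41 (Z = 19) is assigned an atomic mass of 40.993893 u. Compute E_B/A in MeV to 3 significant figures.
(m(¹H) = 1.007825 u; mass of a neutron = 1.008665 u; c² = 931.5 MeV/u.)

7.85 MeV/nucleon

Σm = 19·m(¹H) + 22·m_n = 19.148675 + 22.190630 = 41.339305 u
Mass defect Δm = 41.339305 − 40.993893 = 0.345412 u
Converting to energy: 0.345412 u × 931.5 MeV/u = 321.751 MeV
BE/A = 321.751 MeV / 41 = 7.848 MeV/nucleon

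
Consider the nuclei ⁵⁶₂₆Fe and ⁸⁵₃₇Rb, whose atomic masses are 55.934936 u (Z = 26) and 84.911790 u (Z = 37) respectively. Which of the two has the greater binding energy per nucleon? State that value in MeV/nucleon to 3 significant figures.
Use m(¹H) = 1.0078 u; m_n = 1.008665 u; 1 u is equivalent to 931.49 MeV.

⁵⁶₂₆Fe; 8.78 MeV/nucleon

⁵⁶₂₆Fe: Σm = 26(1.0078) + 30(1.008665) = 56.462750 u; Δm = 0.527814 u; E_B = 491.653 MeV; E_B/A = 8.780 MeV
⁸⁵₃₇Rb: Σm = 37(1.0078) + 48(1.008665) = 85.704520 u; Δm = 0.792730 u; E_B = 738.42 MeV; E_B/A = 8.687 MeV
⁵⁶₂₆Fe has the higher binding energy per nucleon, so it is the more tightly bound nucleus.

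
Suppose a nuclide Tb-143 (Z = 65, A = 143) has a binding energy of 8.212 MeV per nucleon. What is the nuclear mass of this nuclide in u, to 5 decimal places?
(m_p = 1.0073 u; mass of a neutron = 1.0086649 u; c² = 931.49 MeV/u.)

142.88968 u

Total binding energy = 143 × 8.212 = 1174.316 MeV
Mass defect = 1174.316 MeV / (931.49 MeV/u) = 1.2606856 u
Constituent mass = 65(1.0073) + 78(1.0086649) = 144.1503622 u
Nuclear mass = 144.1503622 − 1.2606856 = 142.8896766 u ≈ 142.88968 u (to 5 decimal places)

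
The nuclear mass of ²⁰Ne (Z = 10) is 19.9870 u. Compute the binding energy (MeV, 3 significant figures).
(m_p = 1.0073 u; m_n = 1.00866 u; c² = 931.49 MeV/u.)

161 MeV

With 10 protons and 10 neutrons (A = 20):
Σm = 10·m_p + 10·m_n = 10.0730 + 10.08660 = 20.15960 u
The mass defect is 20.15960 − 19.9870 = 0.17260 u.
Converting to energy: 0.17260 u × 931.49 MeV/u = 160.775 MeV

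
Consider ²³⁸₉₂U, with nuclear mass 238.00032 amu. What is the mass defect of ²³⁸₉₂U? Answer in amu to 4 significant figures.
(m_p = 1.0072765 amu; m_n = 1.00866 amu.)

With 92 protons and 146 neutrons (A = 238):
Σm = 92·m_p + 146·m_n = 92.6694380 + 147.26436 = 239.9337980 amu
Δm = 239.9337980 − 238.00032 = 1.9334780 amu

1.933 amu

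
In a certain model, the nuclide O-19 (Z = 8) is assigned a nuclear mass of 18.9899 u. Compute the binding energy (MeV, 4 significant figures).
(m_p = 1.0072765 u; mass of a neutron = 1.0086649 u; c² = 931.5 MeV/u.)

Σm = 8·m_p + 11·m_n = 8.0582120 + 11.0953139 = 19.1535259 u
The mass defect is 19.1535259 − 18.9899 = 0.1636259 u.
Converting to energy: 0.1636259 u × 931.5 MeV/u = 152.418 MeV

152.4 MeV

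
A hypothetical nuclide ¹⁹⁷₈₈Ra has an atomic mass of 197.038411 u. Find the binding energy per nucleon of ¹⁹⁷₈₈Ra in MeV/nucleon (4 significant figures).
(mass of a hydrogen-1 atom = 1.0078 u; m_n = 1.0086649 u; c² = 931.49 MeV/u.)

Z = 88, so N = A − Z = 197 − 88 = 109.
Σm = 88·m(¹H) + 109·m_n = 88.6864 + 109.9444741 = 198.6308741 u
Mass defect Δm = 198.6308741 − 197.038411 = 1.5924631 u
Converting to energy: 1.5924631 u × 931.49 MeV/u = 1483.36 MeV
Dividing by A = 197 gives 7.530 MeV per nucleon.

7.530 MeV/nucleon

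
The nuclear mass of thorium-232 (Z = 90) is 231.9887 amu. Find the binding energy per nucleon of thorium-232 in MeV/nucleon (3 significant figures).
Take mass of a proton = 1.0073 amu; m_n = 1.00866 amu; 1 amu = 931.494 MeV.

7.62 MeV/nucleon

Z = 90, so N = A − Z = 232 − 90 = 142.
Total constituent mass: 90 × 1.0073 + 142 × 1.00866 = 233.88672 amu
Mass defect Δm = 233.88672 − 231.9887 = 1.89802 amu
Binding energy = Δm·c² = 1.89802 × 931.494 MeV/amu = 1767.99 MeV
Per nucleon: 1767.99 / 232 = 7.621 MeV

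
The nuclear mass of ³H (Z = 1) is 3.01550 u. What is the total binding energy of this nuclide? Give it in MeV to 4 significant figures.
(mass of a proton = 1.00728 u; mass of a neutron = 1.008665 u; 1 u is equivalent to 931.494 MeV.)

The nucleus contains 1 protons and 3 − 1 = 2 neutrons.
Mass of separated nucleons = 1(1.00728) + 2(1.008665) = 1.00728 + 2.017330 = 3.024610 u
Mass defect Δm = 3.024610 − 3.01550 = 0.009110 u
Binding energy = Δm·c² = 0.009110 × 931.494 MeV/u = 8.48591 MeV

8.486 MeV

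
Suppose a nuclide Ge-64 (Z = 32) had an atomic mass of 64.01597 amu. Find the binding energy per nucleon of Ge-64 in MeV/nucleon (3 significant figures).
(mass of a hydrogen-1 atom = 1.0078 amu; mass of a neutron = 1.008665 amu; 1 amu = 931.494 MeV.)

With 32 protons and 32 neutrons (A = 64):
Σm = 32·m(¹H) + 32·m_n = 32.2496 + 32.277280 = 64.526880 amu
Δm = 64.526880 − 64.01597 = 0.510910 amu
E_B = 0.510910 × 931.494 = 475.910 MeV
BE/A = 475.910 MeV / 64 = 7.436 MeV/nucleon

7.44 MeV/nucleon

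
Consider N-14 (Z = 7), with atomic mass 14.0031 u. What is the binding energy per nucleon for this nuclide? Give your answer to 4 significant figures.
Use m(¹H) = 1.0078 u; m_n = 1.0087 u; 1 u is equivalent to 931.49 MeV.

7.479 MeV/nucleon

Total constituent mass: 7 × 1.0078 + 7 × 1.0087 = 14.1155 u
Mass defect Δm = 14.1155 − 14.0031 = 0.1124 u
Binding energy = Δm·c² = 0.1124 × 931.49 MeV/u = 104.699 MeV
Per nucleon: 104.699 / 14 = 7.479 MeV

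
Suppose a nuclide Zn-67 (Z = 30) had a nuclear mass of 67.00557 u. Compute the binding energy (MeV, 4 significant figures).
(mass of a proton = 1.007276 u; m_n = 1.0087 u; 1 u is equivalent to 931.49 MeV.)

498.0 MeV

The nucleus contains 30 protons and 67 − 30 = 37 neutrons.
Mass of separated nucleons = 30(1.007276) + 37(1.0087) = 30.218280 + 37.3219 = 67.540180 u
Mass defect Δm = 67.540180 − 67.00557 = 0.534610 u
Binding energy = Δm·c² = 0.534610 × 931.49 MeV/u = 497.984 MeV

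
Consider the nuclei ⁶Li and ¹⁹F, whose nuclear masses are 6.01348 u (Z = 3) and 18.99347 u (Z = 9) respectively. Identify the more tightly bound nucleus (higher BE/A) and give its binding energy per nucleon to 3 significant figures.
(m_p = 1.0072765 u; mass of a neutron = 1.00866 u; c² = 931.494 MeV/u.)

⁶Li: Σm = 3(1.0072765) + 3(1.00866) = 6.0478095 u; Δm = 0.0343295 u; E_B = 31.978 MeV; E_B/A = 5.330 MeV
¹⁹F: Σm = 9(1.0072765) + 10(1.00866) = 19.1520885 u; Δm = 0.1586185 u; E_B = 147.75 MeV; E_B/A = 7.776 MeV
¹⁹F has the higher binding energy per nucleon, so it is the more tightly bound nucleus.

¹⁹F; 7.78 MeV/nucleon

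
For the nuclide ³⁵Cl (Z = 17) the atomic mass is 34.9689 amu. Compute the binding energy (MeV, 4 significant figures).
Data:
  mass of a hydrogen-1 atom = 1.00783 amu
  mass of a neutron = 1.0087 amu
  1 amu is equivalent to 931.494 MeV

298.8 MeV

Z = 17, so N = A − Z = 35 − 17 = 18.
Total constituent mass: 17 × 1.00783 + 18 × 1.0087 = 35.28971 amu
Δm = 35.28971 − 34.9689 = 0.32081 amu
E_B = 0.32081 × 931.494 = 298.833 MeV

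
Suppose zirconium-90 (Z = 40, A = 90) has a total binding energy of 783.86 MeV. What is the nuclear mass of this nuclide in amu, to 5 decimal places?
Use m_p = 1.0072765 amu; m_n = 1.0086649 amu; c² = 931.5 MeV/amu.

89.88280 amu

Mass defect = 783.86 MeV / (931.5 MeV/amu) = 0.8415030 amu
Constituent mass = 40(1.0072765) + 50(1.0086649) = 90.7243050 amu
Nuclear mass = 90.7243050 − 0.8415030 = 89.8828020 amu ≈ 89.88280 amu (to 5 decimal places)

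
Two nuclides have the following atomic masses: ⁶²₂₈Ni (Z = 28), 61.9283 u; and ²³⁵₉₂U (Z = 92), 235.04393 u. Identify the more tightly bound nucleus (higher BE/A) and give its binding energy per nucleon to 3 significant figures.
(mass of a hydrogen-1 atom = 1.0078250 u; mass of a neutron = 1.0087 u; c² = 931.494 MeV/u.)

⁶²₂₈Ni: Σm = 28(1.0078250) + 34(1.0087) = 62.5149000 u; Δm = 0.5866000 u; E_B = 546.41 MeV; E_B/A = 8.813 MeV
²³⁵₉₂U: Σm = 92(1.0078250) + 143(1.0087) = 236.9640000 u; Δm = 1.9200700 u; E_B = 1788.5 MeV; E_B/A = 7.611 MeV
⁶²₂₈Ni has the higher binding energy per nucleon, so it is the more tightly bound nucleus.

⁶²₂₈Ni; 8.81 MeV/nucleon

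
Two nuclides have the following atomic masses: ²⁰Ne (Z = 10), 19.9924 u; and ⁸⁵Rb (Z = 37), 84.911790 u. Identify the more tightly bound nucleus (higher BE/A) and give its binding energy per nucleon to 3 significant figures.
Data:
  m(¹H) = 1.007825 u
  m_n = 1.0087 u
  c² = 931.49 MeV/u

⁸⁵Rb; 8.72 MeV/nucleon

²⁰Ne: Σm = 10(1.007825) + 10(1.0087) = 20.165250 u; Δm = 0.172850 u; E_B = 161.008 MeV; E_B/A = 8.050 MeV
⁸⁵Rb: Σm = 37(1.007825) + 48(1.0087) = 85.707125 u; Δm = 0.795335 u; E_B = 740.85 MeV; E_B/A = 8.716 MeV
⁸⁵Rb has the higher binding energy per nucleon, so it is the more tightly bound nucleus.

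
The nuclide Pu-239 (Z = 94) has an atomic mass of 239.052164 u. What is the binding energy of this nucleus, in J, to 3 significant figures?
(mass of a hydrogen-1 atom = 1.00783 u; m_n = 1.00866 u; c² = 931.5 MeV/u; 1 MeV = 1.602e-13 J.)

2.89e-10 J

Σm = 94·m(¹H) + 145·m_n = 94.73602 + 146.25570 = 240.99172 u
The mass defect is 240.99172 − 239.052164 = 1.939556 u.
E_B = 1.939556 × 931.5 = 1806.70 MeV
In joules: 1806.70 MeV × 1.602e-13 J/MeV = 2.8943e-10 J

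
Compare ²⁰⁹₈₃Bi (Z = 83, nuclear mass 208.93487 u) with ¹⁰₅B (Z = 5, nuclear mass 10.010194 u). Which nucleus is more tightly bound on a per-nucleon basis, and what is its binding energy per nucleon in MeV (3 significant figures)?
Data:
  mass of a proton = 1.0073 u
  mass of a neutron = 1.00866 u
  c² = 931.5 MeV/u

²⁰⁹₈₃Bi: Σm = 83(1.0073) + 126(1.00866) = 210.69706 u; Δm = 1.76219 u; E_B = 1641.5 MeV; E_B/A = 7.854 MeV
¹⁰₅B: Σm = 5(1.0073) + 5(1.00866) = 10.07980 u; Δm = 0.069606 u; E_B = 64.838 MeV; E_B/A = 6.484 MeV
²⁰⁹₈₃Bi has the higher binding energy per nucleon, so it is the more tightly bound nucleus.

²⁰⁹₈₃Bi; 7.85 MeV/nucleon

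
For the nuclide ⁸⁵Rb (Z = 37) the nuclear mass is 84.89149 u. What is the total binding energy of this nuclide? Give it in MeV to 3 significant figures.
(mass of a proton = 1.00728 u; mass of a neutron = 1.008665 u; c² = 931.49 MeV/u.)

739 MeV

The nucleus contains 37 protons and 85 − 37 = 48 neutrons.
Total constituent mass: 37 × 1.00728 + 48 × 1.008665 = 85.685280 u
Δm = 85.685280 − 84.89149 = 0.793790 u
Binding energy = Δm·c² = 0.793790 × 931.49 MeV/u = 739.407 MeV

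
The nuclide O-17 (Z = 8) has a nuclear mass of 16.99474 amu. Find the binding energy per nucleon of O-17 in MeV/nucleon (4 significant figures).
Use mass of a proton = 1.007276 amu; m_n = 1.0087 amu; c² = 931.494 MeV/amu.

With 8 protons and 9 neutrons (A = 17):
Σm = 8·m_p + 9·m_n = 8.058208 + 9.0783 = 17.136508 amu
Mass defect Δm = 17.136508 − 16.99474 = 0.141768 amu
Binding energy = Δm·c² = 0.141768 × 931.494 MeV/amu = 132.056 MeV
BE/A = 132.056 MeV / 17 = 7.768 MeV/nucleon

7.768 MeV/nucleon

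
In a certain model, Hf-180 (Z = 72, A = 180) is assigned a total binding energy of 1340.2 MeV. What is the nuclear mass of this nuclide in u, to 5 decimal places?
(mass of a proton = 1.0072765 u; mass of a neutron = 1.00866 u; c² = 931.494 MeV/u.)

Mass defect = 1340.2 MeV / (931.494 MeV/u) = 1.4387640 u
Constituent mass = 72(1.0072765) + 108(1.00866) = 181.4591880 u
Nuclear mass = 181.4591880 − 1.4387640 = 180.0204240 u ≈ 180.02042 u (to 5 decimal places)

180.02042 u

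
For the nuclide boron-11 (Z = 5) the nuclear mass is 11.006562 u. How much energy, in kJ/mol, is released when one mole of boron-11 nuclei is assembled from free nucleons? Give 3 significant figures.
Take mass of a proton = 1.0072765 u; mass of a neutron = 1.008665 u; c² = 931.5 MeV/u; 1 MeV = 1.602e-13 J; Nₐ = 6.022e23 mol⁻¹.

7.35e+09 kJ/mol

Z = 5, so N = A − Z = 11 − 5 = 6.
Total constituent mass: 5 × 1.0072765 + 6 × 1.008665 = 11.0883725 u
Mass defect Δm = 11.0883725 − 11.006562 = 0.0818105 u
Binding energy = Δm·c² = 0.0818105 × 931.5 MeV/u = 76.2065 MeV
Per nucleus in joules: 76.2065 MeV × 1.602e-13 J/MeV = 1.2208e-11 J
Per mole: 1.2208e-11 J × 6.022e23 mol⁻¹ = 7.3517e+12 J/mol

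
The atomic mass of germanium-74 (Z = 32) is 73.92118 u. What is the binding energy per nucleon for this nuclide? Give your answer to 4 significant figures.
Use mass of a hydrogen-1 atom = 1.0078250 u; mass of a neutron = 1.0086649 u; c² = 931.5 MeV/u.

Mass of separated nucleons = 32(1.0078250) + 42(1.0086649) = 32.2504000 + 42.3639258 = 74.6143258 u
Mass defect Δm = 74.6143258 − 73.92118 = 0.6931458 u
Converting to energy: 0.6931458 u × 931.5 MeV/u = 645.665 MeV
Dividing by A = 74 gives 8.725 MeV per nucleon.

8.725 MeV/nucleon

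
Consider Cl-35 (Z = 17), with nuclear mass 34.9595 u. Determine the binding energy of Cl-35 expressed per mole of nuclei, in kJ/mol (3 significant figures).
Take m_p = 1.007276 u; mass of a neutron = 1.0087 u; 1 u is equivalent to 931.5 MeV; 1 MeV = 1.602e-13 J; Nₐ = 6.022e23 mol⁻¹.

2.88e+10 kJ/mol

Mass of separated nucleons = 17(1.007276) + 18(1.0087) = 17.123692 + 18.1566 = 35.280292 u
Mass defect Δm = 35.280292 − 34.9595 = 0.320792 u
E_B = 0.320792 × 931.5 = 298.818 MeV
Per nucleus in joules: 298.818 MeV × 1.602e-13 J/MeV = 4.7871e-11 J
Per mole: 4.7871e-11 J × 6.022e23 mol⁻¹ = 2.8828e+13 J/mol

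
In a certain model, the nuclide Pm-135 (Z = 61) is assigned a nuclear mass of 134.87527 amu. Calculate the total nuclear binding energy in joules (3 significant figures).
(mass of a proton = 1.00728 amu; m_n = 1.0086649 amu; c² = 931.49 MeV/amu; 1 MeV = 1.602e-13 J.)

1.81e-10 J

Z = 61, so N = A − Z = 135 − 61 = 74.
Mass of separated nucleons = 61(1.00728) + 74(1.0086649) = 61.44408 + 74.6412026 = 136.0852826 amu
The mass defect is 136.0852826 − 134.87527 = 1.2100126 amu.
Converting to energy: 1.2100126 amu × 931.49 MeV/amu = 1127.11 MeV
In joules: 1127.11 MeV × 1.602e-13 J/MeV = 1.8056e-10 J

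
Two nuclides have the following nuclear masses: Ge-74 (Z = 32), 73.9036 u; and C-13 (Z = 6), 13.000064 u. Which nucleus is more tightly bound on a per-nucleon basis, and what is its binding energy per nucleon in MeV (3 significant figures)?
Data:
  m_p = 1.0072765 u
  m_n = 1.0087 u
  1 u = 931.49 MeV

Ge-74: Σm = 32(1.0072765) + 42(1.0087) = 74.5982480 u; Δm = 0.6946480 u; E_B = 647.06 MeV; E_B/A = 8.744 MeV
C-13: Σm = 6(1.0072765) + 7(1.0087) = 13.1045590 u; Δm = 0.1044950 u; E_B = 97.336 MeV; E_B/A = 7.487 MeV
Ge-74 has the higher binding energy per nucleon, so it is the more tightly bound nucleus.

Ge-74; 8.74 MeV/nucleon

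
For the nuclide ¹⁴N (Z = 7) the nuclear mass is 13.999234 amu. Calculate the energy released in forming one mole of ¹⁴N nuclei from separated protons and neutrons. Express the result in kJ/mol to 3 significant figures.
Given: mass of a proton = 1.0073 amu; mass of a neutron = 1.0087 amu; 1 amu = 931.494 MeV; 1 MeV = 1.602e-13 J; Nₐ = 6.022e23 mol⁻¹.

1.01e+10 kJ/mol

With 7 protons and 7 neutrons (A = 14):
Σm = 7·m_p + 7·m_n = 7.0511 + 7.0609 = 14.1120 amu
Δm = 14.1120 − 13.999234 = 0.112766 amu
Converting to energy: 0.112766 amu × 931.494 MeV/amu = 105.041 MeV
Per nucleus in joules: 105.041 MeV × 1.602e-13 J/MeV = 1.6828e-11 J
Per mole: 1.6828e-11 J × 6.022e23 mol⁻¹ = 1.0134e+13 J/mol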